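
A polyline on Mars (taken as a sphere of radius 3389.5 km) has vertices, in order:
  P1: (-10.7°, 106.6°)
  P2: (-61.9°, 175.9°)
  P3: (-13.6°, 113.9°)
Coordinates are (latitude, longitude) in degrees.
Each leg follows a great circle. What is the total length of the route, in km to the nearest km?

Leg P1→P2: central angle 1.2373 rad, distance 4193.7 km.
Leg P2→P3: central angle 1.1348 rad, distance 3846.3 km.
Total: 4193.7 + 3846.3 ≈ 8040 km.

8040 km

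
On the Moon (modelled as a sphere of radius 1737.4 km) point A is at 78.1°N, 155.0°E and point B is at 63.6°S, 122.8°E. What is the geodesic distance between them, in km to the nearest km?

4337 km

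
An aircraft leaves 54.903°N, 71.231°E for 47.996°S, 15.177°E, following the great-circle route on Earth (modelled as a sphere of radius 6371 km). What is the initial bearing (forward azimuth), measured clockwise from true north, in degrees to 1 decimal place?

Δλ = -56.054° = -0.9783 rad.
y = sin Δλ · cos φ₂ = (-0.8296)(0.6692) = -0.5551
x = cos φ₁ sin φ₂ − sin φ₁ cos φ₂ cos Δλ = (0.5750)(-0.7431) − (0.8182)(0.6692)(0.5584) = -0.7330
θ = atan2(y, x) = -142.86°; adding 360° gives 217.1°.

217.1°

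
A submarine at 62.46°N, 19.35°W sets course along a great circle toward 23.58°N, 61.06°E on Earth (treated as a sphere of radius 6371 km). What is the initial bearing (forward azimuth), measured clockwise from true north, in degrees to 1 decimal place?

86.9°

With φ₁ = 1.0901, φ₂ = 0.4115, Δλ = 1.4034 rad, the forward-azimuth formula gives
θ = atan2( sin Δλ cos φ₂ , cos φ₁ sin φ₂ − sin φ₁ cos φ₂ cos Δλ ) = atan2(0.9037, 0.0496) = 86.86°.
So the initial bearing is 86.9°.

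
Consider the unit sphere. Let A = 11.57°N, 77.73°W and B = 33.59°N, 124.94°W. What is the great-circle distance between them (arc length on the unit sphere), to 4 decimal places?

Let φ₁ = 0.2019 rad, φ₂ = 0.5863 rad, and Δλ = -0.8240 rad.
cos c = sin φ₁ sin φ₂ + cos φ₁ cos φ₂ cos Δλ = (0.2006)(0.5532) + (0.9797)(0.8330)(0.6793) = 0.66534,
so c = arccos(0.66534) = 0.84284 rad.
On the unit sphere the arc length equals the central angle: 0.8428.

0.8428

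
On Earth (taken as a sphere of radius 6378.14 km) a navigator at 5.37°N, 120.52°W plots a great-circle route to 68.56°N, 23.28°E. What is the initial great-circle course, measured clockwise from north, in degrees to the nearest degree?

With φ₁ = 0.0937, φ₂ = 1.1966, Δλ = 2.5098 rad, the forward-azimuth formula gives
θ = atan2( sin Δλ cos φ₂ , cos φ₁ sin φ₂ − sin φ₁ cos φ₂ cos Δλ ) = atan2(0.2159, 0.9543) = 12.75°.
So the initial bearing is 13°.

13°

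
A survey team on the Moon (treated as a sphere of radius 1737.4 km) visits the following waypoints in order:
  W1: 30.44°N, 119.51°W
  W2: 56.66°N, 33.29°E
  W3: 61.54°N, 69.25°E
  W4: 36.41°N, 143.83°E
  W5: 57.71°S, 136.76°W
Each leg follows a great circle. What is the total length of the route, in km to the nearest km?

8343 km

Leg W1→W2: central angle 1.5690 rad, distance 2726.0 km.
Leg W2→W3: central angle 0.3287 rad, distance 571.1 km.
Leg W3→W4: central angle 0.8972 rad, distance 1558.8 km.
Leg W4→W5: central angle 2.0073 rad, distance 3487.5 km.
Total: 2726.0 + 571.1 + 1558.8 + 3487.5 ≈ 8343 km.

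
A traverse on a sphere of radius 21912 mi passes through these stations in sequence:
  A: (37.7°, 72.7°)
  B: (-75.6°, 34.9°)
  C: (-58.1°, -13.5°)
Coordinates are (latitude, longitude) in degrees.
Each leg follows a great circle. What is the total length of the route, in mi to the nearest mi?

Leg A→B: central angle 2.0229 rad, distance 44325.2 mi.
Leg B→C: central angle 0.4286 rad, distance 9391.3 mi.
Total: 44325.2 + 9391.3 ≈ 53717 mi.

53717 mi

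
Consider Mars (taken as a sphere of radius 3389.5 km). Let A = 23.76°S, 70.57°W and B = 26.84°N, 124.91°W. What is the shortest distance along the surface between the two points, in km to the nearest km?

With latitudes φ₁ = -23.760°, φ₂ = 26.840° and longitude difference Δλ = -54.340°:
cos c = sin φ₁ sin φ₂ + cos φ₁ cos φ₂ cos Δλ = (-0.4029)(0.4515) + (0.9152)(0.8923)(0.5830) = 0.29417,
so c = arccos(0.29417) = 1.27221 rad.
Distance = R·c = 3389.5 × 1.2722 ≈ 4312 km.

4312 km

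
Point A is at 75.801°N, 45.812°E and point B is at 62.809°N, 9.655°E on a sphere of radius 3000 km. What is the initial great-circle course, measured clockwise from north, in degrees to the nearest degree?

243°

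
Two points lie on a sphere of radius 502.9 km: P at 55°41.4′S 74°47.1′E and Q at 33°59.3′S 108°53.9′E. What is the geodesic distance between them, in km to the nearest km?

In radians: φ₁ = -0.9720, φ₂ = -0.5932, Δλ = 34.113° = 0.5954 rad.
cos c = sin φ₁ sin φ₂ + cos φ₁ cos φ₂ cos Δλ = (-0.8260)(-0.5590) + (0.5637)(0.8292)(0.8279) = 0.84870,
so c = arccos(0.84870) = 0.55727 rad.
Distance = R·c = 502.9 × 0.5573 ≈ 280 km.

280 km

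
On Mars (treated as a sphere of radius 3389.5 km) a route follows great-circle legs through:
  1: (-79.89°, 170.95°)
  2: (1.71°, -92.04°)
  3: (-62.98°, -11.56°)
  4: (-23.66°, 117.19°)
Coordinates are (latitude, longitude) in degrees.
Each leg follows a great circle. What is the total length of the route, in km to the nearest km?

15651 km

Leg 1→2: central angle 1.6216 rad, distance 5496.4 km.
Leg 2→3: central angle 1.5223 rad, distance 5159.7 km.
Leg 3→4: central angle 1.4736 rad, distance 4994.7 km.
Total: 5496.4 + 5159.7 + 4994.7 ≈ 15651 km.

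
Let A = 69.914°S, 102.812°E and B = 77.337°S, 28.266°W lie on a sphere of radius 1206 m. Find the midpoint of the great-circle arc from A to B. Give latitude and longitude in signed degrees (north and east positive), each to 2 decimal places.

-82.30°, 63.16°

Central angle δ = 0.5219 rad. Interpolating on the sphere with fraction f = 0.5:
P = [sin((1−f)δ)·A + sin(fδ)·B] / sin δ = 0.5175·A + 0.5175·B in Cartesian coordinates,
giving P = (0.0605, 0.1196, -0.9910), i.e. latitude -82.30°, longitude 63.16°.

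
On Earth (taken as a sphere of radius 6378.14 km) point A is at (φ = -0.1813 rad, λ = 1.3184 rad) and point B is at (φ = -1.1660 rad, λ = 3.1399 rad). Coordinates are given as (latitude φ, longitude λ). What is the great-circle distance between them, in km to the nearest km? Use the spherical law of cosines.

9574 km

With latitudes φ₁ = -10.388°, φ₂ = -66.807° and longitude difference Δλ = 104.364°:
cos c = sin φ₁ sin φ₂ + cos φ₁ cos φ₂ cos Δλ = (-0.1803)(-0.9192) + (0.9836)(0.3938)(-0.2481) = 0.06963,
so c = arccos(0.06963) = 1.50111 rad.
Distance = R·c = 6378.14 × 1.5011 ≈ 9574 km.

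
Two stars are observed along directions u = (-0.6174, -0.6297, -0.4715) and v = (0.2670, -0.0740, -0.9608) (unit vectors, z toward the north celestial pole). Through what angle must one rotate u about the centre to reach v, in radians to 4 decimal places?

1.2294 rad

u·v = 0.3348; |u| = 1.0000, |v| = 1.0000.
cos θ = (u·v)/(|u||v|) = 0.3348, so θ = 1.2294 rad.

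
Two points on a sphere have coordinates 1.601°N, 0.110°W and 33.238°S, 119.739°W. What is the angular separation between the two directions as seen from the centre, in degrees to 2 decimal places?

115.38°

With latitudes φ₁ = 1.601°, φ₂ = -33.238° and longitude difference Δλ = -119.629°:
Haversine: a = sin²(Δφ/2) + cos φ₁ cos φ₂ sin²(Δλ/2) = 0.0896 + (0.9996)(0.8364)(0.7472) = 0.71433.
Central angle c = 2·arcsin(√a) = 2.01380 rad.
So the angular separation is 115.38°.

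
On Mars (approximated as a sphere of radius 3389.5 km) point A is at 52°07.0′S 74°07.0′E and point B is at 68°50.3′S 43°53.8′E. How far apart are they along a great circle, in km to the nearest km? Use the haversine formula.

Let φ₁ = -0.9096 rad, φ₂ = -1.2015 rad, and Δλ = -0.5274 rad.
Haversine: a = sin²(Δφ/2) + cos φ₁ cos φ₂ sin²(Δλ/2) = 0.0211 + (0.6141)(0.3610)(0.0680) = 0.03621.
Central angle c = 2·arcsin(√a) = 0.38289 rad.
Distance = R·c = 3389.5 × 0.3829 ≈ 1298 km.

1298 km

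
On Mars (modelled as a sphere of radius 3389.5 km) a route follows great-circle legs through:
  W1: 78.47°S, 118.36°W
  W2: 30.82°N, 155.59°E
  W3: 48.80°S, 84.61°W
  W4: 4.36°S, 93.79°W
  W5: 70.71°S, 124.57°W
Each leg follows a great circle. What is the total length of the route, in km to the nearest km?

21623 km

Leg W1→W2: central angle 2.0831 rad, distance 7060.6 km.
Leg W2→W3: central angle 2.3005 rad, distance 7797.4 km.
Leg W3→W4: central angle 0.7876 rad, distance 2669.5 km.
Leg W4→W5: central angle 1.2081 rad, distance 4095.0 km.
Total: 7060.6 + 7797.4 + 2669.5 + 4095.0 ≈ 21623 km.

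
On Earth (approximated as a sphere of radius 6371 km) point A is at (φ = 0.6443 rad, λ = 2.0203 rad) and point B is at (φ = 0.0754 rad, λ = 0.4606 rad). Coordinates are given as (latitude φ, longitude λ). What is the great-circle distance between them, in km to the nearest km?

With latitudes φ₁ = 36.916°, φ₂ = 4.320° and longitude difference Δλ = -89.364°:
cos c = sin φ₁ sin φ₂ + cos φ₁ cos φ₂ cos Δλ = (0.6006)(0.0753) + (0.7995)(0.9972)(0.0111) = 0.05409,
so c = arccos(0.05409) = 1.51668 rad.
Distance = R·c = 6371 × 1.5167 ≈ 9663 km.

9663 km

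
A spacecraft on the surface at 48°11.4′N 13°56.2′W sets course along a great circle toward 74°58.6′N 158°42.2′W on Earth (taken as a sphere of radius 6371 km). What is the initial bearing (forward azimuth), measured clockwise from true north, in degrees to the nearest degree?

Δλ = -144.767° = -2.5267 rad.
y = sin Δλ · cos φ₂ = (-0.5769)(0.2592) = -0.1495
x = cos φ₁ sin φ₂ − sin φ₁ cos φ₂ cos Δλ = (0.6667)(0.9658) − (0.7454)(0.2592)(-0.8168) = 0.8017
θ = atan2(y, x) = -10.57°; adding 360° gives 349°.

349°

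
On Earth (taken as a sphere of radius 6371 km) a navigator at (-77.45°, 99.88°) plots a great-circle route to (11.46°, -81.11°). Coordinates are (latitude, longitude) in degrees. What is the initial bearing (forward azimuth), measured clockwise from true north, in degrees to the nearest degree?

179°

With φ₁ = -1.3518, φ₂ = 0.2000, Δλ = 3.1243 rad, the forward-azimuth formula gives
θ = atan2( sin Δλ cos φ₂ , cos φ₁ sin φ₂ − sin φ₁ cos φ₂ cos Δλ ) = atan2(0.0169, -0.9133) = 178.94°.
So the initial bearing is 179°.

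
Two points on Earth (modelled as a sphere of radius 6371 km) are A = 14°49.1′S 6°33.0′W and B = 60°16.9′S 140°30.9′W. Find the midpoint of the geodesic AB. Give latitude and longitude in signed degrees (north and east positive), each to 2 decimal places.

The central angle between A and B is δ = 1.6816 rad.
With f = 0.5, the slerp weights are sin((1−f)δ)/sin δ = 0.7498 and sin(fδ)/sin δ = 0.7498.
Weighted sum of the unit vectors: (0.7498)·(0.9604,-0.1103,-0.2558) + (0.7498)·(-0.3826,-0.3152,-0.8685) = (0.4332, -0.3190, -0.8429).
Converting back: φ = atan2(z, √(x²+y²)) = -57.45°, λ = atan2(y, x) = -36.37°.

-57.45°, -36.37°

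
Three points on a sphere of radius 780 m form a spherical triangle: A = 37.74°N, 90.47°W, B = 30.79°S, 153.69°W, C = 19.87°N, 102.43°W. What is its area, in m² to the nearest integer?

54175 m²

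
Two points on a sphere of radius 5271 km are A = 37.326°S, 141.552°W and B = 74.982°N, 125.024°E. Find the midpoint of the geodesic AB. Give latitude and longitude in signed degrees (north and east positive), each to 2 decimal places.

The central angle between A and B is δ = 2.2117 rad.
With f = 0.5, the slerp weights are sin((1−f)δ)/sin δ = 1.1152 and sin(fδ)/sin δ = 1.1152.
Weighted sum of the unit vectors: (1.1152)·(-0.6228,-0.4945,-0.6063) + (1.1152)·(-0.1487,0.2122,0.9658) = (-0.8603, -0.3148, 0.4009).
Converting back: φ = atan2(z, √(x²+y²)) = 23.63°, λ = atan2(y, x) = -159.90°.

23.63°, -159.90°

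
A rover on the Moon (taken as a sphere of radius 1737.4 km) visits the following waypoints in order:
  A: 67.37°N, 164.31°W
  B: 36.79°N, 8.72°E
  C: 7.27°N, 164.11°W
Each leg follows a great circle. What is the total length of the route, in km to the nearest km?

Leg A→B: central angle 1.3213 rad, distance 2295.6 km.
Leg B→C: central angle 2.3637 rad, distance 4106.7 km.
Total: 2295.6 + 4106.7 ≈ 6402 km.

6402 km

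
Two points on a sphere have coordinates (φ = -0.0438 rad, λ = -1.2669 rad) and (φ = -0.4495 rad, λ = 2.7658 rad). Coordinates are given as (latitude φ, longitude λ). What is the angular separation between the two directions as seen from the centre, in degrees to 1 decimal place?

123.1°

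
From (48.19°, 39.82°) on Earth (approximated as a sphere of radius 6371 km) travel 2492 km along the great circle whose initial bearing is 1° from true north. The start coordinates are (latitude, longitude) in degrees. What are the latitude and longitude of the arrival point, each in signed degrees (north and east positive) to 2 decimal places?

Angular distance δ = d/R = 2492/6371 = 0.39115 rad; initial bearing θ = 0.0175 rad.
sin φ₂ = sin φ₁ cos δ + cos φ₁ sin δ cos θ = (0.7454)(0.9245) + (0.6667)(0.3812)(0.9998) = 0.9432, so φ₂ = 70.59°.
Δλ = atan2(sin θ sin δ cos φ₁, cos δ − sin φ₁ sin φ₂) = atan2(0.0044, 0.2215) = 1.147°.
λ₂ = 39.820° + 1.147° = 40.97°.

70.59°, 40.97°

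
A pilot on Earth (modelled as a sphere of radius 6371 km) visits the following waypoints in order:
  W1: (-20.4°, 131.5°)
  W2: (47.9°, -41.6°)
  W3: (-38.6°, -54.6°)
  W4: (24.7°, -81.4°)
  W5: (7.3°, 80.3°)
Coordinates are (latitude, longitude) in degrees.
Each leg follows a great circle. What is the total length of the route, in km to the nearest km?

Leg W1→W2: central angle 2.6519 rad, distance 16895.0 km.
Leg W2→W3: central angle 1.5232 rad, distance 9704.0 km.
Leg W3→W4: central angle 1.1885 rad, distance 7571.9 km.
Leg W4→W5: central angle 2.5022 rad, distance 15941.7 km.
Total: 16895.0 + 9704.0 + 7571.9 + 15941.7 ≈ 50113 km.

50113 km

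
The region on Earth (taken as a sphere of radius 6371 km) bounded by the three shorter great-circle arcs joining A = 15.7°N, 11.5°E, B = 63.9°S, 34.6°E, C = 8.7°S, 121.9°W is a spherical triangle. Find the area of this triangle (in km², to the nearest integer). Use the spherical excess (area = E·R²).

105921258 km²

Side lengths (central angles): a = 1.8369, b = 2.3389, c = 1.4237 rad; semiperimeter s = 2.7998.
By l'Huilier's theorem, tan(E/4) = √[tan(s/2) tan((s−a)/2) tan((s−b)/2) tan((s−c)/2)], giving spherical excess E = 2.6096 rad.
Area = E·R² = 2.6096 × (6371)² ≈ 105921258 km².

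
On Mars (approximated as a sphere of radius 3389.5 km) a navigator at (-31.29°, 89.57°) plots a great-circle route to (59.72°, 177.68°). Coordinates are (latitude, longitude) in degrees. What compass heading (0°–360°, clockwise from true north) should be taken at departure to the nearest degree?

Δλ = 88.110° = 1.5378 rad.
y = sin Δλ · cos φ₂ = (0.9995)(0.5042) = 0.5040
x = cos φ₁ sin φ₂ − sin φ₁ cos φ₂ cos Δλ = (0.8545)(0.8636) − (-0.5194)(0.5042)(0.0330) = 0.7466
θ = atan2(y, x) = 34.02°, so the bearing is 34°.

34°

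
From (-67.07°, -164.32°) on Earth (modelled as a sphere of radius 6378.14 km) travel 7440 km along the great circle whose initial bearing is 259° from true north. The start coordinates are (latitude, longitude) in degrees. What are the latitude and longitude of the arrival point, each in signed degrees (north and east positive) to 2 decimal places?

-25.51°, 105.15°

Angular distance δ = d/R = 7440/6378.14 = 1.16648 rad; initial bearing θ = 4.5204 rad.
sin φ₂ = sin φ₁ cos δ + cos φ₁ sin δ cos θ = (-0.9210)(0.3934) + (0.3896)(0.9194)(-0.1908) = -0.4306, so φ₂ = -25.51°.
Δλ = atan2(sin θ sin δ cos φ₁, cos δ − sin φ₁ sin φ₂) = atan2(-0.3516, -0.0032) = -90.527°.
λ₂ = -164.320° − 90.527° = -254.85° → 105.15° after wrapping to (−180°, 180°].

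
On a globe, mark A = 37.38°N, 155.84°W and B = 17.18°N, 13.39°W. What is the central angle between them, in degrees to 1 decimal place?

115.0°

Let φ₁ = 0.6524 rad, φ₂ = 0.2998 rad, and Δλ = 2.4862 rad.
Haversine: a = sin²(Δφ/2) + cos φ₁ cos φ₂ sin²(Δλ/2) = 0.0308 + (0.7946)(0.9554)(0.8964) = 0.71128.
Central angle c = 2·arcsin(√a) = 2.00707 rad.
So the angular separation is 115.0°.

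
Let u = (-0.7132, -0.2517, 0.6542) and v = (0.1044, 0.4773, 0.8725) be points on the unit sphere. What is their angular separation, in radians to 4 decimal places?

u·v = 0.3762; |u| = 1.0000, |v| = 1.0000.
cos θ = (u·v)/(|u||v|) = 0.3762, so θ = 1.1851 rad.

1.1851 rad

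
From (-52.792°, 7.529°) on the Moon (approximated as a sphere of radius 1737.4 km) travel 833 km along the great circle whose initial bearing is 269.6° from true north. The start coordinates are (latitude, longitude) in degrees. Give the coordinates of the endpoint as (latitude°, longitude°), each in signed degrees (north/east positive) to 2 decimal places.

-45.12°, -33.29°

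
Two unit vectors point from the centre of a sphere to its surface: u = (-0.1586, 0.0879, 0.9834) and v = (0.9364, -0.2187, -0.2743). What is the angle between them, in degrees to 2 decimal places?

u·v = -0.4375; |u| = 1.0000, |v| = 1.0000.
cos θ = (u·v)/(|u||v|) = -0.4375, so θ = 115.95°.

115.95°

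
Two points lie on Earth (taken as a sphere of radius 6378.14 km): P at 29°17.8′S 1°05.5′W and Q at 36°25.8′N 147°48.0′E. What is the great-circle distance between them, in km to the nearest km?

In radians: φ₁ = -0.5113, φ₂ = 0.6358, Δλ = 148.892° = 2.5986 rad.
Haversine: a = sin²(Δφ/2) + cos φ₁ cos φ₂ sin²(Δλ/2) = 0.2945 + (0.8721)(0.8046)(0.9281) = 0.94568.
Central angle c = 2·arcsin(√a) = 2.67112 rad.
Distance = R·c = 6378.14 × 2.6711 ≈ 17037 km.

17037 km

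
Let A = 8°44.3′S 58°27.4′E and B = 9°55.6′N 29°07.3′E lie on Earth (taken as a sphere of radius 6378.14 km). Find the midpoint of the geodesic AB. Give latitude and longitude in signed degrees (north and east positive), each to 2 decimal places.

0.61°, 43.81°

The central angle between A and B is δ = 0.6049 rad.
With f = 0.5, the slerp weights are sin((1−f)δ)/sin δ = 0.5238 and sin(fδ)/sin δ = 0.5238.
Weighted sum of the unit vectors: (0.5238)·(0.5171,0.8424,-0.1519) + (0.5238)·(0.8605,0.4794,0.1724) = (0.7215, 0.6923, 0.0107).
Converting back: φ = atan2(z, √(x²+y²)) = 0.61°, λ = atan2(y, x) = 43.81°.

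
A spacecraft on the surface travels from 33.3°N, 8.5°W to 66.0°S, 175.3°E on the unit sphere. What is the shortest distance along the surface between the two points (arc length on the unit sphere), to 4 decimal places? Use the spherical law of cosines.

With latitudes φ₁ = 33.300°, φ₂ = -66.000° and longitude difference Δλ = -176.200°:
cos c = sin φ₁ sin φ₂ + cos φ₁ cos φ₂ cos Δλ = (0.5490)(-0.9135) + (0.8358)(0.4067)(-0.9978) = -0.84076,
so c = arccos(-0.84076) = 2.56949 rad.
On the unit sphere the arc length equals the central angle: 2.5695.

2.5695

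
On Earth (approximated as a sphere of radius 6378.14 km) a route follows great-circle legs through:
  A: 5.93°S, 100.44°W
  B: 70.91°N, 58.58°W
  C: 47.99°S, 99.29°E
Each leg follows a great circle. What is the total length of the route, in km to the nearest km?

26327 km

Leg A→B: central angle 1.4256 rad, distance 9092.9 km.
Leg B→C: central angle 2.7020 rad, distance 17233.7 km.
Total: 9092.9 + 17233.7 ≈ 26327 km.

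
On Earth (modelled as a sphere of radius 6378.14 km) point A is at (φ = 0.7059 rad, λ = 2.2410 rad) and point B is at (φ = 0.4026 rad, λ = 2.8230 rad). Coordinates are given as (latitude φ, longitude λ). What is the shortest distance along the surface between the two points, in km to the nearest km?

3669 km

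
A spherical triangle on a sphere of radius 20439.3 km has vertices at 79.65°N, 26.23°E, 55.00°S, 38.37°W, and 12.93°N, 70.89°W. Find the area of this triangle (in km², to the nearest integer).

471479363 km²

Side lengths (central angles): a = 1.2786, b = 1.3711, c = 2.4366 rad; semiperimeter s = 2.5431.
By l'Huilier's theorem, tan(E/4) = √[tan(s/2) tan((s−a)/2) tan((s−b)/2) tan((s−c)/2)], giving spherical excess E = 1.1286 rad.
Area = E·R² = 1.1286 × (20439.3)² ≈ 471479363 km².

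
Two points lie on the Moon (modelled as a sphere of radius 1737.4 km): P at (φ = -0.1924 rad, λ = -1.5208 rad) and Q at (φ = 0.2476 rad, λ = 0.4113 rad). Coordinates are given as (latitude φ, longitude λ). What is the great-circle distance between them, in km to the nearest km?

3412 km

Let φ₁ = -0.1924 rad, φ₂ = 0.2476 rad, and Δλ = 1.9321 rad.
cos c = sin φ₁ sin φ₂ + cos φ₁ cos φ₂ cos Δλ = (-0.1912)(0.2451) + (0.9815)(0.9695)(-0.3535) = -0.38325,
so c = arccos(-0.38325) = 1.96411 rad.
Distance = R·c = 1737.4 × 1.9641 ≈ 3412 km.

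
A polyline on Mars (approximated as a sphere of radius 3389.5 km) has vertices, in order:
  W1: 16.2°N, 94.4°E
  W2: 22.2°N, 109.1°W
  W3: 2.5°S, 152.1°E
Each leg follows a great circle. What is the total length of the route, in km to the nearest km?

Leg W1→W2: central angle 2.3602 rad, distance 8000.0 km.
Leg W2→W3: central angle 1.7295 rad, distance 5862.0 km.
Total: 8000.0 + 5862.0 ≈ 13862 km.

13862 km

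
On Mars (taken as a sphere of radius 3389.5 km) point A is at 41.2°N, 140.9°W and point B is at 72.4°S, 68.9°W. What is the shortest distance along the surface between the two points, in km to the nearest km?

7329 km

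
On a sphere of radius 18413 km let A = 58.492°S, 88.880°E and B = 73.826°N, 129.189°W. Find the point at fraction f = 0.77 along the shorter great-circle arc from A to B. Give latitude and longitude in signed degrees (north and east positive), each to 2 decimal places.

57.60°, 137.85°

The central angle between A and B is δ = 2.7747 rad.
With f = 0.77, the slerp weights are sin((1−f)δ)/sin δ = 1.6605 and sin(fδ)/sin δ = 2.3532.
Weighted sum of the unit vectors: (1.6605)·(0.0102,0.5225,-0.8526) + (2.3532)·(-0.1760,-0.2159,0.9604) = (-0.3972, 0.3596, 0.8443).
Converting back: φ = atan2(z, √(x²+y²)) = 57.60°, λ = atan2(y, x) = 137.85°.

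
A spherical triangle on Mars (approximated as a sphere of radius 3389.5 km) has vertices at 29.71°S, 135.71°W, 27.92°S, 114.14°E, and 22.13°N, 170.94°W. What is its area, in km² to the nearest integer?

12366613 km²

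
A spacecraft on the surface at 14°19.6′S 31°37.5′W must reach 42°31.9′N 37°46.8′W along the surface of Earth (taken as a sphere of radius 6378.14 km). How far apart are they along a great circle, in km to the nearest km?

6361 km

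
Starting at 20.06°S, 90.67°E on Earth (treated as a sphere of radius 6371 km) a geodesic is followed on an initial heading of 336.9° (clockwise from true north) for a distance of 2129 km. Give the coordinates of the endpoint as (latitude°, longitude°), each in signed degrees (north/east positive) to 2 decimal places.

Angular distance δ = d/R = 2129/6371 = 0.33417 rad; initial bearing θ = 5.8800 rad.
sin φ₂ = sin φ₁ cos δ + cos φ₁ sin δ cos θ = (-0.3430)(0.9447) + (0.9393)(0.3280)(0.9198) = -0.0406, so φ₂ = -2.33°.
Δλ = atan2(sin θ sin δ cos φ₁, cos δ − sin φ₁ sin φ₂) = atan2(-0.1209, 0.9307) = -7.400°.
λ₂ = 90.670° − 7.400° = 83.27°.

-2.33°, 83.27°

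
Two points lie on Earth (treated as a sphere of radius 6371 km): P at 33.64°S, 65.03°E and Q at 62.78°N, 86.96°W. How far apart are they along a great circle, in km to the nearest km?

16232 km

In radians: φ₁ = -0.5871, φ₂ = 1.0957, Δλ = -151.990° = -2.6527 rad.
cos c = sin φ₁ sin φ₂ + cos φ₁ cos φ₂ cos Δλ = (-0.5540)(0.8893) + (0.8325)(0.4574)(-0.8829) = -0.82883,
so c = arccos(-0.82883) = 2.54780 rad.
Distance = R·c = 6371 × 2.5478 ≈ 16232 km.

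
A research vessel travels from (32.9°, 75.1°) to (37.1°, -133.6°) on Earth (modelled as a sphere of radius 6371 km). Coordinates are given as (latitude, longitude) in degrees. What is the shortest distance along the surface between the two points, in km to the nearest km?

In radians: φ₁ = 0.5742, φ₂ = 0.6475, Δλ = 151.300° = 2.6407 rad.
Haversine: a = sin²(Δφ/2) + cos φ₁ cos φ₂ sin²(Δλ/2) = 0.0013 + (0.8396)(0.7976)(0.9386) = 0.62987.
Central angle c = 2·arcsin(√a) = 1.83356 rad.
Distance = R·c = 6371 × 1.8336 ≈ 11682 km.

11682 km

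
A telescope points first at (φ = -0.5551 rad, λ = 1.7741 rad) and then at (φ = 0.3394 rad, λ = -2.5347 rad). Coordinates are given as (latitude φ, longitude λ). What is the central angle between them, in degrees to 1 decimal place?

119.4°

With latitudes φ₁ = -31.805°, φ₂ = 19.446° and longitude difference Δλ = 113.124°:
cos c = sin φ₁ sin φ₂ + cos φ₁ cos φ₂ cos Δλ = (-0.5270)(0.3329) + (0.8498)(0.9430)(-0.3927) = -0.49017,
so c = arccos(-0.49017) = 2.08308 rad.
So the angular separation is 119.4°.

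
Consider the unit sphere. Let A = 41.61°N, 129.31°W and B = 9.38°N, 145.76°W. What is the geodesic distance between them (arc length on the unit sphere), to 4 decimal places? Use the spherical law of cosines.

0.6168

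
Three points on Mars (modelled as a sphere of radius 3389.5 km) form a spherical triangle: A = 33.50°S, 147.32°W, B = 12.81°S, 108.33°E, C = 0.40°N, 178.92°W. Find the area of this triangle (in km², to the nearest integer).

7155464 km²

Side lengths (central angles): a = 1.2791, b = 0.7864, c = 1.6500 rad; semiperimeter s = 1.8578.
By l'Huilier's theorem, tan(E/4) = √[tan(s/2) tan((s−a)/2) tan((s−b)/2) tan((s−c)/2)], giving spherical excess E = 0.6228 rad.
Area = E·R² = 0.6228 × (3389.5)² ≈ 7155464 km².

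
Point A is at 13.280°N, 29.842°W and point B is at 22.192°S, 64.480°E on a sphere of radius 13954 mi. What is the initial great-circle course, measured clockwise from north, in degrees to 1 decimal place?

With φ₁ = 0.2318, φ₂ = -0.3873, Δλ = 1.6462 rad, the forward-azimuth formula gives
θ = atan2( sin Δλ cos φ₂ , cos φ₁ sin φ₂ − sin φ₁ cos φ₂ cos Δλ ) = atan2(0.9233, -0.3516) = 110.85°.
So the initial bearing is 110.8°.

110.8°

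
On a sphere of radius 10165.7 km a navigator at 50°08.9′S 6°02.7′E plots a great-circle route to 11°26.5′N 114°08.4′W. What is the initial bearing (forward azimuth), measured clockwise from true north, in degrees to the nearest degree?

253°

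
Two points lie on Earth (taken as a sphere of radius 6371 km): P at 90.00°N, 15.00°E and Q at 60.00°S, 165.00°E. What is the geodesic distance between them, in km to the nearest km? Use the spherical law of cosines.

16679 km

Let φ₁ = 1.5708 rad, φ₂ = -1.0472 rad, and Δλ = 2.6180 rad.
cos c = sin φ₁ sin φ₂ + cos φ₁ cos φ₂ cos Δλ = (1.0000)(-0.8660) + (0.0000)(0.5000)(-0.8660) = -0.86603,
so c = arccos(-0.86603) = 2.61799 rad.
Distance = R·c = 6371 × 2.6180 ≈ 16679 km.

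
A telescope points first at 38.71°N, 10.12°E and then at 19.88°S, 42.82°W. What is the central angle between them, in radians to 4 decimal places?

With latitudes φ₁ = 38.710°, φ₂ = -19.880° and longitude difference Δλ = -52.940°:
cos c = sin φ₁ sin φ₂ + cos φ₁ cos φ₂ cos Δλ = (0.6254)(-0.3401) + (0.7803)(0.9404)(0.6027) = 0.22958,
so c = arccos(0.22958) = 1.33915 rad.
So the angular separation is 1.3392 rad.

1.3392 rad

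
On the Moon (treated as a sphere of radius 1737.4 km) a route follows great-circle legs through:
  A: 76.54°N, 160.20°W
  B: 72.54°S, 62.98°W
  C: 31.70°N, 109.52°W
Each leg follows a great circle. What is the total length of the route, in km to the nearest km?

8141 km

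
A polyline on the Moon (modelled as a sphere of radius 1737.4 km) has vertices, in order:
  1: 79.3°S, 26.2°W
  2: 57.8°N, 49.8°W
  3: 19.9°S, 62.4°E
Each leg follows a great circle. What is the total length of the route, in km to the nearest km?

Leg 1→2: central angle 2.4051 rad, distance 4178.6 km.
Leg 2→3: central angle 2.0684 rad, distance 3593.7 km.
Total: 4178.6 + 3593.7 ≈ 7772 km.

7772 km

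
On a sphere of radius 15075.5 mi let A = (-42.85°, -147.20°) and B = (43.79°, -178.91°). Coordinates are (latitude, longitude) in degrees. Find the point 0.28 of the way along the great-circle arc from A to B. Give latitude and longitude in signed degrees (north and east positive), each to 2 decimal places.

Central angle δ = 1.5912 rad. Interpolating on the sphere with fraction f = 0.28:
P = [sin((1−f)δ)·A + sin(fδ)·B] / sin δ = 0.9112·A + 0.4310·B in Cartesian coordinates,
giving P = (-0.8726, -0.3678, -0.3214), i.e. latitude -18.75°, longitude -157.15°.

-18.75°, -157.15°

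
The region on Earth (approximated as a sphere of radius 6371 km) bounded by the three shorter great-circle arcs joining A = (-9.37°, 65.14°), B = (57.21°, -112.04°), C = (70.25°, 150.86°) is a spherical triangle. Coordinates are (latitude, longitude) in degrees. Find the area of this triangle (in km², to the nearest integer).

Side lengths (central angles): a = 0.6942, b = 1.6995, c = 2.3058 rad; semiperimeter s = 2.3497.
By l'Huilier's theorem, tan(E/4) = √[tan(s/2) tan((s−a)/2) tan((s−b)/2) tan((s−c)/2)], giving spherical excess E = 0.5521 rad.
Area = E·R² = 0.5521 × (6371)² ≈ 22408210 km².

22408210 km²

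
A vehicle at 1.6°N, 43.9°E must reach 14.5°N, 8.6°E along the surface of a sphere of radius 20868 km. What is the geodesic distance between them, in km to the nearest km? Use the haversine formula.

13539 km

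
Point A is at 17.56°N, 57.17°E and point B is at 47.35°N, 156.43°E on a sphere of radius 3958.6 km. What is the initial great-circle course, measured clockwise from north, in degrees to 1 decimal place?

42.3°

With φ₁ = 0.3065, φ₂ = 0.8264, Δλ = 1.7324 rad, the forward-azimuth formula gives
θ = atan2( sin Δλ cos φ₂ , cos φ₁ sin φ₂ − sin φ₁ cos φ₂ cos Δλ ) = atan2(0.6687, 0.7341) = 42.33°.
So the initial bearing is 42.3°.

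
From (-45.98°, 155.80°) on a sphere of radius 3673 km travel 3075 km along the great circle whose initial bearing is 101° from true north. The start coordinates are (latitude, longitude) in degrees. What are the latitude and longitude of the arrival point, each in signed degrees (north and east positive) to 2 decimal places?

Angular distance δ = d/R = 3075/3673 = 0.83719 rad; initial bearing θ = 1.7628 rad.
sin φ₂ = sin φ₁ cos δ + cos φ₁ sin δ cos θ = (-0.7191)(0.6696) + (0.6949)(0.7428)(-0.1908) = -0.5800, so φ₂ = -35.45°.
Δλ = atan2(sin θ sin δ cos φ₁, cos δ − sin φ₁ sin φ₂) = atan2(0.5067, 0.2525) = 63.510°.
λ₂ = 155.800° + 63.510° = 219.31° → -140.69° after wrapping to (−180°, 180°].

-35.45°, -140.69°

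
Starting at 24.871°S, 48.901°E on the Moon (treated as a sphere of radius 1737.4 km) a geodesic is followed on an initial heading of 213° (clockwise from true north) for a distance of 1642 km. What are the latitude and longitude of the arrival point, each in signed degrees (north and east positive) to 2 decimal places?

-59.66°, -12.02°

Angular distance δ = d/R = 1642/1737.4 = 0.94509 rad; initial bearing θ = 3.7176 rad.
sin φ₂ = sin φ₁ cos δ + cos φ₁ sin δ cos θ = (-0.4206)(0.5857) + (0.9073)(0.8105)(-0.8387) = -0.8631, so φ₂ = -59.66°.
Δλ = atan2(sin θ sin δ cos φ₁, cos δ − sin φ₁ sin φ₂) = atan2(-0.4005, 0.2227) = -60.926°.
λ₂ = 48.901° − 60.926° = -12.02°.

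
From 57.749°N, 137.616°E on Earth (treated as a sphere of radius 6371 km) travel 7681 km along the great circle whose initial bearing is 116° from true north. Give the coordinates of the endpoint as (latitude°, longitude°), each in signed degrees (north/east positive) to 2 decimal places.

Angular distance δ = d/R = 7681/6371 = 1.20562 rad; initial bearing θ = 2.0246 rad.
sin φ₂ = sin φ₁ cos δ + cos φ₁ sin δ cos θ = (0.8457)(0.3571) + (0.5336)(0.9341)(-0.4384) = 0.0835, so φ₂ = 4.79°.
Δλ = atan2(sin θ sin δ cos φ₁, cos δ − sin φ₁ sin φ₂) = atan2(0.4480, 0.2865) = 57.402°.
λ₂ = 137.616° + 57.402° = 195.02° → -164.98° after wrapping to (−180°, 180°].

4.79°, -164.98°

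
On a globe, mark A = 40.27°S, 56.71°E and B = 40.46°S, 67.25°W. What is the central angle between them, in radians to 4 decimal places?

Let φ₁ = -0.7028 rad, φ₂ = -0.7062 rad, and Δλ = -2.1635 rad.
Haversine: a = sin²(Δφ/2) + cos φ₁ cos φ₂ sin²(Δλ/2) = 0.0000 + (0.7630)(0.7609)(0.7793) = 0.45242.
Central angle c = 2·arcsin(√a) = 1.47550 rad.
So the angular separation is 1.4755 rad.

1.4755 rad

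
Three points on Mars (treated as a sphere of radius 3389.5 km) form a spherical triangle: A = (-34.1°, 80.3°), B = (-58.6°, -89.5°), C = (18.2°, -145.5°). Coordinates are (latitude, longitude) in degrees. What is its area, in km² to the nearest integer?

25524882 km²

Side lengths (central angles): a = 1.5606, b = 2.3797, c = 1.5168 rad; semiperimeter s = 2.7286.
By l'Huilier's theorem, tan(E/4) = √[tan(s/2) tan((s−a)/2) tan((s−b)/2) tan((s−c)/2)], giving spherical excess E = 2.2217 rad.
Area = E·R² = 2.2217 × (3389.5)² ≈ 25524882 km².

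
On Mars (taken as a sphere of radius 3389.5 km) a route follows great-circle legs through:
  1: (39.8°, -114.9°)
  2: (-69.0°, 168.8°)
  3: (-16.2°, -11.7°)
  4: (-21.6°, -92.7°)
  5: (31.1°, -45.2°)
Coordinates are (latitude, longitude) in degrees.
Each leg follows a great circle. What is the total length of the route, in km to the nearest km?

Leg 1→2: central angle 2.1322 rad, distance 7227.1 km.
Leg 2→3: central angle 1.6546 rad, distance 5608.1 km.
Leg 3→4: central angle 1.3260 rad, distance 4494.4 km.
Leg 4→5: central angle 1.2157 rad, distance 4120.5 km.
Total: 7227.1 + 5608.1 + 4494.4 + 4120.5 ≈ 21450 km.

21450 km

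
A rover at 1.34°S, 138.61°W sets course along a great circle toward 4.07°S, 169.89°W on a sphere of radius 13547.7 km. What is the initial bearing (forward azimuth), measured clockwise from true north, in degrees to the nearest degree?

264°

With φ₁ = -0.0234, φ₂ = -0.0710, Δλ = -0.5459 rad, the forward-azimuth formula gives
θ = atan2( sin Δλ cos φ₂ , cos φ₁ sin φ₂ − sin φ₁ cos φ₂ cos Δλ ) = atan2(-0.5179, -0.0510) = -95.63°.
Adding 360° brings this into [0°, 360°): 264°.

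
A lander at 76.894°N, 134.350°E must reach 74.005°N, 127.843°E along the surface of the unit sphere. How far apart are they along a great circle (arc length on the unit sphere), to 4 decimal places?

0.0579

With latitudes φ₁ = 76.894°, φ₂ = 74.005° and longitude difference Δλ = -6.507°:
cos c = sin φ₁ sin φ₂ + cos φ₁ cos φ₂ cos Δλ = (0.9740)(0.9613) + (0.2268)(0.2756)(0.9936) = 0.99833,
so c = arccos(0.99833) = 0.05786 rad.
On the unit sphere the arc length equals the central angle: 0.0579.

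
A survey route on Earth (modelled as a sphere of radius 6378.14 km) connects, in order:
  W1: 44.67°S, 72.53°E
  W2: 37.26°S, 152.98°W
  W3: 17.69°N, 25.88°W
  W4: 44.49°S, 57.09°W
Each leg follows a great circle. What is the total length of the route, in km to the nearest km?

Leg W1→W2: central angle 1.5418 rad, distance 9833.9 km.
Leg W2→W3: central angle 2.2671 rad, distance 14459.7 km.
Leg W3→W4: central angle 1.1936 rad, distance 7612.8 km.
Total: 9833.9 + 14459.7 + 7612.8 ≈ 31906 km.

31906 km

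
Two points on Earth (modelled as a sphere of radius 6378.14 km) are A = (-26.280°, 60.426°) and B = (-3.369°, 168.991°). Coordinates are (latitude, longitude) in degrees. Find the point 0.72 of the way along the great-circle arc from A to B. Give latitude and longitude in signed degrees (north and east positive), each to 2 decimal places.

Central angle δ = 1.8327 rad. Interpolating on the sphere with fraction f = 0.72:
P = [sin((1−f)δ)·A + sin(fδ)·B] / sin δ = 0.5083·A + 1.0028·B in Cartesian coordinates,
giving P = (-0.7577, 0.5875, -0.2840), i.e. latitude -16.50°, longitude 142.21°.

-16.50°, 142.21°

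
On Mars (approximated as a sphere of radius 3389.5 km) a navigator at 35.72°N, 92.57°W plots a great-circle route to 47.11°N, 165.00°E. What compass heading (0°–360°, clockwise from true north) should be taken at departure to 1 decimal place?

With φ₁ = 0.6234, φ₂ = 0.8222, Δλ = -1.7877 rad, the forward-azimuth formula gives
θ = atan2( sin Δλ cos φ₂ , cos φ₁ sin φ₂ − sin φ₁ cos φ₂ cos Δλ ) = atan2(-0.6646, 0.6804) = -44.33°.
Adding 360° brings this into [0°, 360°): 315.7°.

315.7°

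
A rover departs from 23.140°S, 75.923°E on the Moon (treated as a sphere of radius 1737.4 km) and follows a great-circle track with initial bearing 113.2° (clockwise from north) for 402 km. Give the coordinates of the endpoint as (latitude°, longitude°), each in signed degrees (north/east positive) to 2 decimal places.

-27.75°, 89.70°

Angular distance δ = d/R = 402/1737.4 = 0.23138 rad; initial bearing θ = 1.9757 rad.
sin φ₂ = sin φ₁ cos δ + cos φ₁ sin δ cos θ = (-0.3930)(0.9734) + (0.9195)(0.2293)(-0.3939) = -0.4656, so φ₂ = -27.75°.
Δλ = atan2(sin θ sin δ cos φ₁, cos δ − sin φ₁ sin φ₂) = atan2(0.1938, 0.7904) = 13.778°.
λ₂ = 75.923° + 13.778° = 89.70°.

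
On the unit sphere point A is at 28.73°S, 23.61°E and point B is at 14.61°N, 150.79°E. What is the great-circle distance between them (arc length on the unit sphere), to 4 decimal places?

In radians: φ₁ = -0.5014, φ₂ = 0.2550, Δλ = 127.180° = 2.2197 rad.
Haversine: a = sin²(Δφ/2) + cos φ₁ cos φ₂ sin²(Δλ/2) = 0.1364 + (0.8769)(0.9677)(0.8022) = 0.81702.
Central angle c = 2·arcsin(√a) = 2.25756 rad.
On the unit sphere the arc length equals the central angle: 2.2576.

2.2576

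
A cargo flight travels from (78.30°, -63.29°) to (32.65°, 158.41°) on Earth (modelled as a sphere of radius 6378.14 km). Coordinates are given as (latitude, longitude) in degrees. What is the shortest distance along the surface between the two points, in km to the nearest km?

Let φ₁ = 1.3666 rad, φ₂ = 0.5699 rad, and Δλ = -2.4138 rad.
cos c = sin φ₁ sin φ₂ + cos φ₁ cos φ₂ cos Δλ = (0.9792)(0.5395) + (0.2028)(0.8420)(-0.7466) = 0.40081,
so c = arccos(0.40081) = 1.15839 rad.
Distance = R·c = 6378.14 × 1.1584 ≈ 7388 km.

7388 km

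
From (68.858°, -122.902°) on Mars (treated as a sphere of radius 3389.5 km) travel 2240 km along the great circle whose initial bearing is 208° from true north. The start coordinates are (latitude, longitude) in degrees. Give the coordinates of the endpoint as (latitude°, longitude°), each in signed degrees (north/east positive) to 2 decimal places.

Angular distance δ = d/R = 2240/3389.5 = 0.66086 rad; initial bearing θ = 3.6303 rad.
sin φ₂ = sin φ₁ cos δ + cos φ₁ sin δ cos θ = (0.9327)(0.7895) + (0.3607)(0.6138)(-0.8829) = 0.5409, so φ₂ = 32.74°.
Δλ = atan2(sin θ sin δ cos φ₁, cos δ − sin φ₁ sin φ₂) = atan2(-0.1039, 0.2850) = -20.035°.
λ₂ = -122.902° − 20.035° = -142.94°.

32.74°, -142.94°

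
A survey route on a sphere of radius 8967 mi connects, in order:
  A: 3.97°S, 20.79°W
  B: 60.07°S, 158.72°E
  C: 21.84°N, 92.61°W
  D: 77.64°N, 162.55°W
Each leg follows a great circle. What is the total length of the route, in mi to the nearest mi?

46712 mi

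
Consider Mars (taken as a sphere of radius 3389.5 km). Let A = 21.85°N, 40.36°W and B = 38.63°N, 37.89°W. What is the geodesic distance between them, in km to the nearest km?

In radians: φ₁ = 0.3814, φ₂ = 0.6742, Δλ = 2.470° = 0.0431 rad.
cos c = sin φ₁ sin φ₂ + cos φ₁ cos φ₂ cos Δλ = (0.3722)(0.6243) + (0.9282)(0.7812)(0.9991) = 0.95675,
so c = arccos(0.95675) = 0.29519 rad.
Distance = R·c = 3389.5 × 0.2952 ≈ 1001 km.

1001 km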